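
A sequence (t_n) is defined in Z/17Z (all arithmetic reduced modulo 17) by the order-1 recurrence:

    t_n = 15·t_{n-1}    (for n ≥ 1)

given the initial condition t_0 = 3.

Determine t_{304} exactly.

3

t_1 = 15·3 = 11
t_2 = 15·11 = 12
t_3 = 15·12 = 10
t_4 = 15·10 = 14
t_5 = 15·14 = 6
t_6 = 15·6 = 5
t_7 = 15·5 = 7
t_8 = 15·7 = 3
(t_8) = (3) = (t_0), so the sequence has period 8.
304 ≡ 0 (mod 8), hence t_304 = t_0 = 3.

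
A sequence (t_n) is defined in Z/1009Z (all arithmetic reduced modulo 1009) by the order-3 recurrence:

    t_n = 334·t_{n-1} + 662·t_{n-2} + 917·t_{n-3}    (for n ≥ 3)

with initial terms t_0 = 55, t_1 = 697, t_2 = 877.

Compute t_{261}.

67

t_3 = 334·877 + 662·697 + 917·55 = 594
t_4 = 334·594 + 662·877 + 917·697 = 474
t_5 = 334·474 + 662·594 + 917·877 = 666
t_6 = 334·666 + 662·474 + 917·594 = 291
t_7 = 334·291 + 662·666 + 917·474 = 68
t_8 = 334·68 + 662·291 + 917·666 = 714
Continuing the recurrence:
  t_9 = 434;  t_10 = 923;  t_11 = 177;  t_12 = 600;  t_13 = 588;  t_14 = 160
  t_15 = 40;  t_16 = 608;  t_17 = 924;  t_18 = 123;  t_19 = 515;  t_20 = 934
  t_21 = 855;  t_22 = 866;  t_23 = 468;  t_24 = 139;  t_25 = 104;  t_26 = 960
  t_27 = 343;  t_28 = 917;  t_29 = 55;  t_30 = 576;  t_31 = 143;  t_32 = 234
  t_33 = 768;  t_34 = 718;  t_35 = 220;  t_36 = 883;  t_37 = 167;  t_38 = 558
  t_39 = 773;  t_40 = 760;  t_41 = 867;  t_42 = 147;  t_43 = 200;  t_44 = 603
  t_45 = 425;  t_46 = 74;  t_47 = 358;  t_48 = 308;  t_49 = 90;  t_50 = 229
  t_51 = 776;  t_52 = 920;  t_53 = 796;  t_54 = 348;  t_55 = 567;  t_56 = 435
  t_57 = 272;  t_58 = 747;  t_59 = 68;  t_60 = 819;  t_61 = 615;  t_62 = 726
  t_63 = 145;  t_64 = 250;  t_65 = 699;  t_66 = 188;  t_67 = 48;  t_68 = 505
  t_69 = 521;  t_70 = 417;  t_71 = 823;  t_72 = 522;  t_73 = 744;  t_74 = 727
  t_75 = 193;  t_76 = 31;  t_77 = 606;  t_78 = 343;  t_79 = 310;  t_80 = 406
  t_81 = 514;  t_82 = 256;  t_83 = 964;  t_84 = 200;  t_85 = 341;  t_86 = 202
  t_87 = 362;  t_88 = 271;  t_89 = 802;  t_90 = 276;  t_91 = 848;  t_92 = 668
  t_93 = 328;  t_94 = 531;  t_95 = 64;  t_96 = 671;  t_97 = 695;  t_98 = 468
  t_99 = 729;  t_100 = 1006;  t_101 = 634;  t_102 = 433;  t_103 = 575;  t_104 = 624
  t_105 = 334;  t_106 = 541;  t_107 = 325;  t_108 = 76;  t_109 = 61;  t_110 = 426
  t_111 = 108;  t_112 = 691;  t_113 = 758;  t_114 = 432;  t_115 = 319;  t_116 = 923
  t_117 = 441;  t_118 = 474;  t_119 = 84;  t_120 = 590;  t_121 = 197;  t_122 = 654
  t_123 = 951;  t_124 = 933;  t_125 = 159;  t_126 = 58;  t_127 = 452;  t_128 = 179
  t_129 = 524;  t_130 = 689;  t_131 = 551;  t_132 = 670;  t_133 = 474;  t_134 = 250
  t_135 = 660;  t_136 = 281;  t_137 = 247;  t_138 = 955;  t_139 = 564;  t_140 = 752
  t_141 = 897;  t_142 = 892;  t_143 = 223;  t_144 = 269;  t_145 = 22;  t_146 = 443
  t_147 = 554;  t_148 = 30;  t_149 = 15;  t_150 = 136;  t_151 = 126;  t_152 = 575
  t_153 = 610;  t_154 = 695;  t_155 = 857;  t_156 = 52;  t_157 = 118;  t_158 = 37
  t_159 = 934;  t_160 = 696;  t_161 = 817;  t_162 = 933;  t_163 = 415;  t_164 = 17
  t_165 = 844;  t_166 = 702;  t_167 = 576;  t_168 = 294;  t_169 = 225;  t_170 = 860
  t_171 = 497;  t_172 = 246;  t_173 = 97;  t_174 = 194;  t_175 = 433;  t_176 = 777
  t_177 = 609;  t_178 = 905;  t_179 = 292;  t_180 = 904;  t_181 = 308;  t_182 = 444
  t_183 = 630;  t_184 = 773;  t_185 = 742;  t_186 = 339;  t_187 = 562;  t_188 = 802
  t_189 = 297;  t_190 = 261;  t_191 = 132;  t_192 = 863;  t_193 = 482;  t_194 = 733
  t_195 = 190;  t_196 = 871;  t_197 = 144;  t_198 = 809;  t_199 = 864;  t_200 = 659
  t_201 = 247;  t_202 = 353;  t_203 = 826;  t_204 = 508;  t_205 = 915;  t_206 = 874
  t_207 = 323;  t_208 = 926;  t_209 = 760;  t_210 = 675;  t_211 = 645;  t_212 = 77
  t_213 = 125;  t_214 = 87;  t_215 = 797;  t_216 = 511;  t_217 = 128;  t_218 = 974
  t_219 = 809;  t_220 = 163;  t_221 = 937;  t_222 = 349;  t_223 = 429;  t_224 = 555
  t_225 = 363;  t_226 = 179;  t_227 = 818;  t_228 = 119;  t_229 = 763;  t_230 = 60
  t_231 = 617;  t_232 = 36;  t_233 = 259;  t_234 = 97;  t_235 = 762;  t_236 = 266
  t_237 = 153;  t_238 = 695;  t_239 = 190;  t_240 = 938;  t_241 = 793;  t_242 = 598
  t_243 = 714;  t_244 = 392;  t_245 = 693;  t_246 = 489;  t_247 = 808;  t_248 = 109
  t_249 = 625;  t_250 = 736;  t_251 = 759;  t_252 = 145;  t_253 = 874;  t_254 = 243
  t_255 = 650;  t_256 = 912;  t_257 = 198;  t_258 = 640;  t_259 = 610
t_260 = 334·610 + 662·640 + 917·198 = 777
t_261 = 334·777 + 662·610 + 917·640 = 67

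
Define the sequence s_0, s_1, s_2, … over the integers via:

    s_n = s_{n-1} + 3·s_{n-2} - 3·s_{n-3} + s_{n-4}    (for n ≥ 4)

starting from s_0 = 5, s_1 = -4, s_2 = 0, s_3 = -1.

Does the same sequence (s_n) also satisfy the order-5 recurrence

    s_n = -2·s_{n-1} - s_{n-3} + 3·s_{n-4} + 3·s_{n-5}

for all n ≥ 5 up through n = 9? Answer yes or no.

Terms s_0..s_9: 5, -4, 0, -1, 16, 9, 60, 38, 207, 150
n=5: candidate gives -29, actual s_5 = 9 ✗

no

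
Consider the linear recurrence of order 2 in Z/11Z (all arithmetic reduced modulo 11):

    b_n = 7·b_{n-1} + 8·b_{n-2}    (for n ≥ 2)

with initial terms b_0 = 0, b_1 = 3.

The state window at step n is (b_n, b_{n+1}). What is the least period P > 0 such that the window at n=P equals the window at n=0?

10

n=0: window = (0, 3)
n=1: window = (3, 10)
n=2: window = (10, 6)
n=3: window = (6, 1)
n=4: window = (1, 0)
n=5: window = (0, 8)
n=6: window = (8, 1)
n=7: window = (1, 5)
n=8: window = (5, 10)
n=9: window = (10, 0)
n=10: window = (0, 3)
window at n=10 equals window at n=0 → period = 10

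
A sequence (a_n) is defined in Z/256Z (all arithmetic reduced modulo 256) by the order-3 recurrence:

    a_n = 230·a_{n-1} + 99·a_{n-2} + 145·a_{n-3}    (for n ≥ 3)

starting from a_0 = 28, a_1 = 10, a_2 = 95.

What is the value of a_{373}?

227

a_3 = 230·95 + 99·10 + 145·28 = 20
a_4 = 230·20 + 99·95 + 145·10 = 95
a_5 = 230·95 + 99·20 + 145·95 = 229
a_6 = 230·229 + 99·95 + 145·20 = 207
a_7 = 230·207 + 99·229 + 145·95 = 88
a_8 = 230·88 + 99·207 + 145·229 = 210
Continuing the recurrence:
  a_9 = 243;  a_10 = 96;  a_11 = 43;  a_12 = 101;  a_13 = 191;  a_14 = 4
  a_15 = 170;  a_16 = 119;  a_17 = 236;  a_18 = 87;  a_19 = 213;  a_20 = 175
  a_21 = 224;  a_22 = 146;  a_23 = 235;  a_24 = 120;  a_25 = 99;  a_26 = 117
  a_27 = 95;  a_28 = 172;  a_29 = 138;  a_30 = 79;  a_31 = 196;  a_32 = 207
  a_33 = 133;  a_34 = 143;  a_35 = 40;  a_36 = 146;  a_37 = 163;  a_38 = 144
  a_39 = 27;  a_40 = 69;  a_41 = 255;  a_42 = 20;  a_43 = 170;  a_44 = 231
  a_45 = 156;  a_46 = 199;  a_47 = 245;  a_48 = 111;  a_49 = 48;  a_50 = 210
  a_51 = 27;  a_52 = 168;  a_53 = 83;  a_54 = 213;  a_55 = 159;  a_56 = 60
  a_57 = 10;  a_58 = 63;  a_59 = 116;  a_60 = 63;  a_61 = 37;  a_62 = 79
  a_63 = 248;  a_64 = 82;  a_65 = 83;  a_66 = 192;  a_67 = 11;  a_68 = 37
  a_69 = 63;  a_70 = 36;  a_71 = 170;  a_72 = 87;  a_73 = 76;  a_74 = 55
  a_75 = 21;  a_76 = 47;  a_77 = 128;  a_78 = 18;  a_79 = 75;  a_80 = 216
  a_81 = 67;  a_82 = 53;  a_83 = 223;  a_84 = 204;  a_85 = 138;  a_86 = 47
  a_87 = 36;  a_88 = 175;  a_89 = 197;  a_90 = 15;  a_91 = 200;  a_92 = 18
  a_93 = 3;  a_94 = 240;  a_95 = 251;  a_96 = 5;  a_97 = 127;  a_98 = 52
  a_99 = 170;  a_100 = 199;  a_101 = 252;  a_102 = 167;  a_103 = 53;  a_104 = 239
  a_105 = 208;  a_106 = 82;  a_107 = 123;  a_108 = 8;  a_109 = 51;  a_110 = 149
  a_111 = 31;  a_112 = 92;  a_113 = 10;  a_114 = 31;  a_115 = 212;  a_116 = 31
  a_117 = 101;  a_118 = 207;  a_119 = 152;  a_120 = 210;  a_121 = 179;  a_122 = 32
  a_123 = 235;  a_124 = 229;  a_125 = 191;  a_126 = 68;  a_127 = 170;  a_128 = 55
  a_129 = 172;  a_130 = 23;  a_131 = 85;  a_132 = 175;  a_133 = 32;  a_134 = 146
  a_135 = 171;  a_136 = 56;  a_137 = 35;  a_138 = 245;  a_139 = 95;  a_140 = 236
  a_141 = 138;  a_142 = 15;  a_143 = 132;  a_144 = 143;  a_145 = 5;  a_146 = 143
  a_147 = 104;  a_148 = 146;  a_149 = 99;  a_150 = 80;  a_151 = 219;  a_152 = 197
  a_153 = 255;  a_154 = 84;  a_155 = 170;  a_156 = 167;  a_157 = 92;  a_158 = 135
  a_159 = 117;  a_160 = 111;  a_161 = 112;  a_162 = 210;  a_163 = 219;  a_164 = 104
  a_165 = 19;  a_166 = 85;  a_167 = 159;  a_168 = 124;  a_169 = 10;  a_170 = 255
  a_171 = 52;  a_172 = 255;  a_173 = 165;  a_174 = 79;  a_175 = 56;  a_176 = 82
  a_177 = 19;  a_178 = 128;  a_179 = 203;  a_180 = 165;  a_181 = 63;  a_182 = 100
  a_183 = 170;  a_184 = 23;  a_185 = 12;  a_186 = 247;  a_187 = 149;  a_188 = 47
  a_189 = 192;  a_190 = 18;  a_191 = 11;  a_192 = 152;  a_193 = 3;  a_194 = 181
  a_195 = 223;  a_196 = 12;  a_197 = 138;  a_198 = 239;  a_199 = 228;  a_200 = 111
  a_201 = 69;  a_202 = 15;  a_203 = 8;  a_204 = 18;  a_205 = 195;  a_206 = 176
  a_207 = 187;  a_208 = 133;  a_209 = 127;  a_210 = 116;  a_211 = 170;  a_212 = 135
  a_213 = 188;  a_214 = 103;  a_215 = 181;  a_216 = 239;  a_217 = 16;  a_218 = 82
  a_219 = 59;  a_220 = 200;  a_221 = 243;  a_222 = 21;  a_223 = 31;  a_224 = 156
  a_225 = 10;  a_226 = 223;  a_227 = 148;  a_228 = 223;  a_229 = 229;  a_230 = 207
  a_231 = 216;  a_232 = 210;  a_233 = 115;  a_234 = 224;  a_235 = 171;  a_236 = 101
  a_237 = 191;  a_238 = 132;  a_239 = 170;  a_240 = 247;  a_241 = 108;  a_242 = 215
  a_243 = 213;  a_244 = 175;  a_245 = 96;  a_246 = 146;  a_247 = 107;  a_248 = 248
  a_249 = 227;  a_250 = 117;  a_251 = 95;  a_252 = 44;  a_253 = 138;  a_254 = 207
  a_255 = 68;  a_256 = 79;  a_257 = 133;  a_258 = 143;  a_259 = 168;  a_260 = 146
  a_261 = 35;  a_262 = 16;  a_263 = 155;  a_264 = 69;  a_265 = 255;  a_266 = 148
  a_267 = 170;  a_268 = 103;  a_269 = 28;  a_270 = 71;  a_271 = 245;  a_272 = 111
  a_273 = 176;  a_274 = 210;  a_275 = 155;  a_276 = 40;  a_277 = 211;  a_278 = 213
  a_279 = 159;  a_280 = 188;  a_281 = 10;  a_282 = 191;  a_283 = 244;  a_284 = 191
  a_285 = 37;  a_286 = 79;  a_287 = 120;  a_288 = 82;  a_289 = 211;  a_290 = 64
  a_291 = 139;  a_292 = 37;  a_293 = 63;  a_294 = 164;  a_295 = 170;  a_296 = 215
  a_297 = 204;  a_298 = 183;  a_299 = 21;  a_300 = 47;  a_301 = 0;  a_302 = 18
  a_303 = 203;  a_304 = 88;  a_305 = 195;  a_306 = 53;  a_307 = 223;  a_308 = 76
  a_309 = 138;  a_310 = 175;  a_311 = 164;  a_312 = 47;  a_313 = 197;  a_314 = 15
  a_315 = 72;  a_316 = 18;  a_317 = 131;  a_318 = 112;  a_319 = 123;  a_320 = 5
  a_321 = 127;  a_322 = 180;  a_323 = 170;  a_324 = 71;  a_325 = 124;  a_326 = 39
  a_327 = 53;  a_328 = 239;  a_329 = 80;  a_330 = 82;  a_331 = 251;  a_332 = 136
  a_333 = 179;  a_334 = 149;  a_335 = 31;  a_336 = 220;  a_337 = 10;  a_338 = 159
  a_339 = 84;  a_340 = 159;  a_341 = 101;  a_342 = 207;  a_343 = 24;  a_344 = 210
  a_345 = 51;  a_346 = 160;  a_347 = 107;  a_348 = 229;  a_349 = 191;  a_350 = 196
  a_351 = 170;  a_352 = 183;  a_353 = 44;  a_354 = 151;  a_355 = 85;  a_356 = 175
  a_357 = 160;  a_358 = 146;  a_359 = 43;  a_360 = 184;  a_361 = 163;  a_362 = 245
  a_363 = 95;  a_364 = 108;  a_365 = 138;  a_366 = 143;  a_367 = 4;  a_368 = 15
  a_369 = 5;  a_370 = 143;  a_371 = 232
a_372 = 230·232 + 99·143 + 145·5 = 146
a_373 = 230·146 + 99·232 + 145·143 = 227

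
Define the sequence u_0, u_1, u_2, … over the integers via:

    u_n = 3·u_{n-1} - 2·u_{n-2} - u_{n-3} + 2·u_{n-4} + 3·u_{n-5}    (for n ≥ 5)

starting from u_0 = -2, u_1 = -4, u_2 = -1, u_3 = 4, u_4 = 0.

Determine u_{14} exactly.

u_5 = 3·0 + -2·4 + -1·-1 + 2·-4 + 3·-2 = -21
u_6 = 3·-21 + -2·0 + -1·4 + 2·-1 + 3·-4 = -81
u_7 = 3·-81 + -2·-21 + -1·0 + 2·4 + 3·-1 = -196
u_8 = 3·-196 + -2·-81 + -1·-21 + 2·0 + 3·4 = -393
u_9 = 3·-393 + -2·-196 + -1·-81 + 2·-21 + 3·0 = -748
u_10 = 3·-748 + -2·-393 + -1·-196 + 2·-81 + 3·-21 = -1487
u_11 = 3·-1487 + -2·-748 + -1·-393 + 2·-196 + 3·-81 = -3207
u_12 = 3·-3207 + -2·-1487 + -1·-748 + 2·-393 + 3·-196 = -7273
u_13 = 3·-7273 + -2·-3207 + -1·-1487 + 2·-748 + 3·-393 = -16593
u_14 = 3·-16593 + -2·-7273 + -1·-3207 + 2·-1487 + 3·-748 = -37244

-37244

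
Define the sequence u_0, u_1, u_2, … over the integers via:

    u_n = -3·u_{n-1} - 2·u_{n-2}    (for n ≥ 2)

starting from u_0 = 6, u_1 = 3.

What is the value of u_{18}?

-2359281

u_2 = -3·3 + -2·6 = -21
u_3 = -3·-21 + -2·3 = 57
u_4 = -3·57 + -2·-21 = -129
u_5 = -3·-129 + -2·57 = 273
u_6 = -3·273 + -2·-129 = -561
u_7 = -3·-561 + -2·273 = 1137
u_8 = -3·1137 + -2·-561 = -2289
u_9 = -3·-2289 + -2·1137 = 4593
u_10 = -3·4593 + -2·-2289 = -9201
u_11 = -3·-9201 + -2·4593 = 18417
u_12 = -3·18417 + -2·-9201 = -36849
u_13 = -3·-36849 + -2·18417 = 73713
u_14 = -3·73713 + -2·-36849 = -147441
u_15 = -3·-147441 + -2·73713 = 294897
u_16 = -3·294897 + -2·-147441 = -589809
u_17 = -3·-589809 + -2·294897 = 1179633
u_18 = -3·1179633 + -2·-589809 = -2359281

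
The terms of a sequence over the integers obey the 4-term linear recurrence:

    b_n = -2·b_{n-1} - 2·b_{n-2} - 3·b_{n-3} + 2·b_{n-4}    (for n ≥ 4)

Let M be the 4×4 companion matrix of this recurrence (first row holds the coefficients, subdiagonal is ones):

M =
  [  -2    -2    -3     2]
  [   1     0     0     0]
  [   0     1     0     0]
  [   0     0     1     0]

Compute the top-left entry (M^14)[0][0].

10234

(M^14)[0][0] is the top entry after applying M 14 times to the unit state (1, 0, 0, 0). Equivalently it is h_{17} for the auxiliary sequence (h_n) obeying the same recurrence with h_3 = 1 and h_i = 0 for 0 ≤ i < 3:
h_4 = -2·1 + -2·0 + -3·0 + 2·0 = -2
h_5 = -2·-2 + -2·1 + -3·0 + 2·0 = 2
h_6 = -2·2 + -2·-2 + -3·1 + 2·0 = -3
h_7 = -2·-3 + -2·2 + -3·-2 + 2·1 = 10
h_8 = -2·10 + -2·-3 + -3·2 + 2·-2 = -24
h_9 = -2·-24 + -2·10 + -3·-3 + 2·2 = 41
h_10 = -2·41 + -2·-24 + -3·10 + 2·-3 = -70
h_11 = -2·-70 + -2·41 + -3·-24 + 2·10 = 150
h_12 = -2·150 + -2·-70 + -3·41 + 2·-24 = -331
h_13 = -2·-331 + -2·150 + -3·-70 + 2·41 = 654
h_14 = -2·654 + -2·-331 + -3·150 + 2·-70 = -1236
h_15 = -2·-1236 + -2·654 + -3·-331 + 2·150 = 2457
h_16 = -2·2457 + -2·-1236 + -3·654 + 2·-331 = -5066
h_17 = -2·-5066 + -2·2457 + -3·-1236 + 2·654 = 10234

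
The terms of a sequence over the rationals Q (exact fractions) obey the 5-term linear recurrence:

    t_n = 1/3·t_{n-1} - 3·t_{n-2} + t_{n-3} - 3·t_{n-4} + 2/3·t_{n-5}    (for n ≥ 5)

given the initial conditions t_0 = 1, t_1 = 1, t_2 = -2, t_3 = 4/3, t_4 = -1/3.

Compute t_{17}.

1424698340/4782969

t_5 = 1/3·-1/3 + -3·4/3 + 1·-2 + -3·1 + 2/3·1 = -76/9
t_6 = 1/3·-76/9 + -3·-1/3 + 1·4/3 + -3·-2 + 2/3·1 = 167/27
t_7 = 1/3·167/27 + -3·-76/9 + 1·-1/3 + -3·4/3 + 2/3·-2 = 1760/81
t_8 = 1/3·1760/81 + -3·167/27 + 1·-76/9 + -3·-1/3 + 2/3·4/3 = -4342/243
t_9 = 1/3·-4342/243 + -3·1760/81 + 1·167/27 + -3·-76/9 + 2/3·-1/3 = -29047/729
t_10 = 1/3·-29047/729 + -3·-4342/243 + 1·1760/81 + -3·167/27 + 2/3·-76/9 = 82814/2187
t_11 = 1/3·82814/2187 + -3·-29047/729 + 1·-4342/243 + -3·1760/81 + 2/3·167/27 = 349223/6561
t_12 = 1/3·349223/6561 + -3·82814/2187 + 1·-29047/729 + -3·-4342/243 + 2/3·1760/81 = -1330798/19683
t_13 = 1/3·-1330798/19683 + -3·349223/6561 + 1·82814/2187 + -3·-29047/729 + 2/3·-4342/243 = -2168824/59049
t_14 = 1/3·-2168824/59049 + -3·-1330798/19683 + 1·349223/6561 + -3·82814/2187 + 2/3·-29047/729 = 18362327/177147
t_15 = 1/3·18362327/177147 + -3·-2168824/59049 + 1·-1330798/19683 + -3·349223/6561 + 2/3·82814/2187 = -30456292/531441
t_16 = 1/3·-30456292/531441 + -3·18362327/177147 + 1·-2168824/59049 + -3·-1330798/19683 + 2/3·349223/6561 = -204839329/1594323
t_17 = 1/3·-204839329/1594323 + -3·-30456292/531441 + 1·18362327/177147 + -3·-2168824/59049 + 2/3·-1330798/19683 = 1424698340/4782969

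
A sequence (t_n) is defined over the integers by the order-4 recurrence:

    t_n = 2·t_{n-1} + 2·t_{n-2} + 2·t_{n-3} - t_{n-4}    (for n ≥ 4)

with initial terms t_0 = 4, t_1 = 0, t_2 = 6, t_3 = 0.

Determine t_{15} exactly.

t_4 = 2·0 + 2·6 + 2·0 + -1·4 = 8
t_5 = 2·8 + 2·0 + 2·6 + -1·0 = 28
t_6 = 2·28 + 2·8 + 2·0 + -1·6 = 66
t_7 = 2·66 + 2·28 + 2·8 + -1·0 = 204
t_8 = 2·204 + 2·66 + 2·28 + -1·8 = 588
t_9 = 2·588 + 2·204 + 2·66 + -1·28 = 1688
t_10 = 2·1688 + 2·588 + 2·204 + -1·66 = 4894
t_11 = 2·4894 + 2·1688 + 2·588 + -1·204 = 14136
t_12 = 2·14136 + 2·4894 + 2·1688 + -1·588 = 40848
t_13 = 2·40848 + 2·14136 + 2·4894 + -1·1688 = 118068
t_14 = 2·118068 + 2·40848 + 2·14136 + -1·4894 = 341210
t_15 = 2·341210 + 2·118068 + 2·40848 + -1·14136 = 986116

986116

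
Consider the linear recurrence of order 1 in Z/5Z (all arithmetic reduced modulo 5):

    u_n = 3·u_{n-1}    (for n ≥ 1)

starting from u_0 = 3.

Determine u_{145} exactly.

4

u_1 = 3·3 = 4
u_2 = 3·4 = 2
u_3 = 3·2 = 1
u_4 = 3·1 = 3
(u_4) = (3) = (u_0), so the sequence has period 4.
145 ≡ 1 (mod 4), hence u_145 = u_1 = 4.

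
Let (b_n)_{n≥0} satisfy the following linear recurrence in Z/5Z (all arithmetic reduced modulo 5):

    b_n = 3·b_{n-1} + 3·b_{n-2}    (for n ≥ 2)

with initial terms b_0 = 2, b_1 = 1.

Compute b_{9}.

1

b_2 = 3·1 + 3·2 = 4
b_3 = 3·4 + 3·1 = 0
b_4 = 3·0 + 3·4 = 2
b_5 = 3·2 + 3·0 = 1
(b_4, b_5) = (2, 1) = (b_0, b_1), so the sequence has period 4.
9 ≡ 1 (mod 4), hence b_9 = b_1 = 1.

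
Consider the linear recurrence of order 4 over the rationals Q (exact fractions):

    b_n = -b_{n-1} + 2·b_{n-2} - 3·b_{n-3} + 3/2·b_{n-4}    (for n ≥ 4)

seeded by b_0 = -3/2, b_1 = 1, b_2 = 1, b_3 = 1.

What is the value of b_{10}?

-4255/8

b_4 = -1·1 + 2·1 + -3·1 + 3/2·-3/2 = -17/4
b_5 = -1·-17/4 + 2·1 + -3·1 + 3/2·1 = 19/4
b_6 = -1·19/4 + 2·-17/4 + -3·1 + 3/2·1 = -59/4
b_7 = -1·-59/4 + 2·19/4 + -3·-17/4 + 3/2·1 = 77/2
b_8 = -1·77/2 + 2·-59/4 + -3·19/4 + 3/2·-17/4 = -709/8
b_9 = -1·-709/8 + 2·77/2 + -3·-59/4 + 3/2·19/4 = 217
b_10 = -1·217 + 2·-709/8 + -3·77/2 + 3/2·-59/4 = -4255/8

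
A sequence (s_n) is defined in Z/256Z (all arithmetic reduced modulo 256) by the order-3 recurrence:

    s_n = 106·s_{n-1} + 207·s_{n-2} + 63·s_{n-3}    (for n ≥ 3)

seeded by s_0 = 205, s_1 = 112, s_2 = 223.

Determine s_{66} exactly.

19

s_3 = 106·223 + 207·112 + 63·205 = 89
s_4 = 106·89 + 207·223 + 63·112 = 187
s_5 = 106·187 + 207·89 + 63·223 = 70
s_6 = 106·70 + 207·187 + 63·89 = 24
s_7 = 106·24 + 207·70 + 63·187 = 143
s_8 = 106·143 + 207·24 + 63·70 = 216
s_9 = 106·216 + 207·143 + 63·24 = 249
s_10 = 106·249 + 207·216 + 63·143 = 243
s_11 = 106·243 + 207·249 + 63·216 = 29
s_12 = 106·29 + 207·243 + 63·249 = 198
s_13 = 106·198 + 207·29 + 63·243 = 60
s_14 = 106·60 + 207·198 + 63·29 = 21
s_15 = 106·21 + 207·60 + 63·198 = 240
s_16 = 106·240 + 207·21 + 63·60 = 31
s_17 = 106·31 + 207·240 + 63·21 = 17
s_18 = 106·17 + 207·31 + 63·240 = 43
s_19 = 106·43 + 207·17 + 63·31 = 46
s_20 = 106·46 + 207·43 + 63·17 = 0
s_21 = 106·0 + 207·46 + 63·43 = 199
s_22 = 106·199 + 207·0 + 63·46 = 184
s_23 = 106·184 + 207·199 + 63·0 = 25
s_24 = 106·25 + 207·184 + 63·199 = 27
s_25 = 106·27 + 207·25 + 63·184 = 173
s_26 = 106·173 + 207·27 + 63·25 = 158
s_27 = 106·158 + 207·173 + 63·27 = 244
s_28 = 106·244 + 207·158 + 63·173 = 93
s_29 = 106·93 + 207·244 + 63·158 = 176
s_30 = 106·176 + 207·93 + 63·244 = 31
s_31 = 106·31 + 207·176 + 63·93 = 9
s_32 = 106·9 + 207·31 + 63·176 = 27
s_33 = 106·27 + 207·9 + 63·31 = 22
s_34 = 106·22 + 207·27 + 63·9 = 40
s_35 = 106·40 + 207·22 + 63·27 = 255
s_36 = 106·255 + 207·40 + 63·22 = 88
s_37 = 106·88 + 207·255 + 63·40 = 121
s_38 = 106·121 + 207·88 + 63·255 = 3
s_39 = 106·3 + 207·121 + 63·88 = 189
s_40 = 106·189 + 207·3 + 63·121 = 118
s_41 = 106·118 + 207·189 + 63·3 = 108
s_42 = 106·108 + 207·118 + 63·189 = 165
s_43 = 106·165 + 207·108 + 63·118 = 176
s_44 = 106·176 + 207·165 + 63·108 = 223
s_45 = 106·223 + 207·176 + 63·165 = 65
s_46 = 106·65 + 207·223 + 63·176 = 139
s_47 = 106·139 + 207·65 + 63·223 = 254
s_48 = 106·254 + 207·139 + 63·65 = 144
s_49 = 106·144 + 207·254 + 63·139 = 55
s_50 = 106·55 + 207·144 + 63·254 = 184
s_51 = 106·184 + 207·55 + 63·144 = 25
s_52 = 106·25 + 207·184 + 63·55 = 171
s_53 = 106·171 + 207·25 + 63·184 = 77
s_54 = 106·77 + 207·171 + 63·25 = 78
s_55 = 106·78 + 207·77 + 63·171 = 164
s_56 = 106·164 + 207·78 + 63·77 = 237
s_57 = 106·237 + 207·164 + 63·78 = 240
s_58 = 106·240 + 207·237 + 63·164 = 95
s_59 = 106·95 + 207·240 + 63·237 = 185
s_60 = 106·185 + 207·95 + 63·240 = 123
s_61 = 106·123 + 207·185 + 63·95 = 230
s_62 = 106·230 + 207·123 + 63·185 = 56
s_63 = 106·56 + 207·230 + 63·123 = 111
s_64 = 106·111 + 207·56 + 63·230 = 216
s_65 = 106·216 + 207·111 + 63·56 = 249
s_66 = 106·249 + 207·216 + 63·111 = 19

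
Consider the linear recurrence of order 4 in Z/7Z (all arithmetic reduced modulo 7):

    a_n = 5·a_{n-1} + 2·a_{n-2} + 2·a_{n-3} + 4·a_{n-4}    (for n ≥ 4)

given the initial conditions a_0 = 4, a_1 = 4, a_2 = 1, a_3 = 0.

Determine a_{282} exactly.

a_4 = 5·0 + 2·1 + 2·4 + 4·4 = 5
a_5 = 5·5 + 2·0 + 2·1 + 4·4 = 1
a_6 = 5·1 + 2·5 + 2·0 + 4·1 = 5
a_7 = 5·5 + 2·1 + 2·5 + 4·0 = 2
a_8 = 5·2 + 2·5 + 2·1 + 4·5 = 0
a_9 = 5·0 + 2·2 + 2·5 + 4·1 = 4
Continuing the recurrence:
  a_10 = 2;  a_11 = 5;  a_12 = 2;  a_13 = 5;  a_14 = 5;  a_15 = 3
  a_16 = 1;  a_17 = 6;  a_18 = 2;  a_19 = 1;  a_20 = 4;  a_21 = 1
  a_22 = 2;  a_23 = 3;  a_24 = 2;  a_25 = 3;  a_26 = 5;  a_27 = 5
  a_28 = 0;  a_29 = 4;  a_30 = 1;  a_31 = 5;  a_32 = 0;  a_33 = 0
  a_34 = 0;  a_35 = 6;  a_36 = 2;  a_37 = 1;  a_38 = 0;  a_39 = 2
  a_40 = 6;  a_41 = 3;  a_42 = 3;  a_43 = 6;  a_44 = 3;  a_45 = 3
  a_46 = 3;  a_47 = 2;  a_48 = 6;  a_49 = 3;  a_50 = 1;  a_51 = 3
  a_52 = 5;  a_53 = 3;  a_54 = 0;  a_55 = 0;  a_56 = 5;  a_57 = 2
  a_58 = 6;  a_59 = 2;  a_60 = 4;  a_61 = 2;  a_62 = 4;  a_63 = 5
  a_64 = 4;  a_65 = 4;  a_66 = 5;  a_67 = 5;  a_68 = 3;  a_69 = 2
  a_70 = 4;  a_71 = 1;  a_72 = 1;  a_73 = 2;  a_74 = 2;  a_75 = 6
  a_76 = 0;  a_77 = 3;  a_78 = 0;  a_79 = 2;  a_80 = 2;  a_81 = 5
  a_82 = 5;  a_83 = 5;  a_84 = 4;  a_85 = 4;  a_86 = 2;  a_87 = 4
  a_88 = 6;  a_89 = 2;  a_90 = 3;  a_91 = 5;  a_92 = 3;  a_93 = 4
  a_94 = 6;  a_95 = 1;  a_96 = 2;  a_97 = 5;  a_98 = 6;  a_99 = 6
  a_100 = 4;  a_101 = 1;  a_102 = 0;  a_103 = 6;  a_104 = 6;  a_105 = 4
  a_106 = 2;  a_107 = 5;  a_108 = 5;  a_109 = 6;  a_110 = 2;  a_111 = 3
  a_112 = 2;  a_113 = 2;  a_114 = 0;  a_115 = 6;  a_116 = 0;  a_117 = 6
  a_118 = 0;  a_119 = 1;  a_120 = 3;  a_121 = 6;  a_122 = 3;  a_123 = 2
  a_124 = 5;  a_125 = 3;  a_126 = 6;  a_127 = 5;  a_128 = 0;  a_129 = 6
  a_130 = 1;  a_131 = 2;  a_132 = 3;  a_133 = 3;  a_134 = 1;  a_135 = 4
  a_136 = 5;  a_137 = 5;  a_138 = 5;  a_139 = 5;  a_140 = 2;  a_141 = 1
  a_142 = 4;  a_143 = 4;  a_144 = 3;  a_145 = 0;  a_146 = 2;  a_147 = 4
  a_148 = 1;  a_149 = 3;  a_150 = 5;  a_151 = 0;  a_152 = 6;  a_153 = 3
  a_154 = 5;  a_155 = 1;  a_156 = 3;  a_157 = 4;  a_158 = 6;  a_159 = 6
  a_160 = 6;  a_161 = 0;  a_162 = 6;  a_163 = 3;  a_164 = 2;  a_165 = 0
  a_166 = 6;  a_167 = 4;  a_168 = 5;  a_169 = 3;  a_170 = 1;  a_171 = 2
  a_172 = 3;  a_173 = 5;  a_174 = 4;  a_175 = 2;  a_176 = 5;  a_177 = 1
  a_178 = 0;  a_179 = 6;  a_180 = 3;  a_181 = 3;  a_182 = 5;  a_183 = 5
  a_184 = 4;  a_185 = 3;  a_186 = 4;  a_187 = 5;  a_188 = 6;  a_189 = 4
  a_190 = 2;  a_191 = 1;  a_192 = 6;  a_193 = 3;  a_194 = 2;  a_195 = 4
  a_196 = 5;  a_197 = 0;  a_198 = 5;  a_199 = 2;  a_200 = 5;  a_201 = 4
  a_202 = 5;  a_203 = 2;  a_204 = 6;  a_205 = 4;  a_206 = 0;  a_207 = 0
  a_208 = 4;  a_209 = 1;  a_210 = 6;  a_211 = 5;  a_212 = 6;  a_213 = 0
  a_214 = 4;  a_215 = 3;  a_216 = 5;  a_217 = 4;  a_218 = 3;  a_219 = 3
  a_220 = 0;  a_221 = 0;  a_222 = 4;  a_223 = 4;  a_224 = 0;  a_225 = 2
  a_226 = 6;  a_227 = 1;  a_228 = 0;  a_229 = 1;  a_230 = 3;  a_231 = 0
  a_232 = 1;  a_233 = 1;  a_234 = 5;  a_235 = 1;  a_236 = 0;  a_237 = 2
  a_238 = 4;  a_239 = 0;  a_240 = 5;  a_241 = 6;  a_242 = 0;  a_243 = 1
  a_244 = 2;  a_245 = 1;  a_246 = 4;  a_247 = 2;  a_248 = 0;  a_249 = 2
  a_250 = 2;  a_251 = 1;  a_252 = 6;  a_253 = 2;  a_254 = 4;  a_255 = 5
  a_256 = 5;  a_257 = 2;  a_258 = 4;  a_259 = 5;  a_260 = 1;  a_261 = 3
  a_262 = 1;  a_263 = 5;  a_264 = 2;  a_265 = 6;  a_266 = 6;  a_267 = 3
  a_268 = 5;  a_269 = 4;  a_270 = 4;  a_271 = 1;  a_272 = 6;  a_273 = 0
  a_274 = 2;  a_275 = 5;  a_276 = 4;  a_277 = 6;  a_278 = 0;  a_279 = 5
  a_280 = 4
a_281 = 5·4 + 2·5 + 2·0 + 4·6 = 5
a_282 = 5·5 + 2·4 + 2·5 + 4·0 = 1

1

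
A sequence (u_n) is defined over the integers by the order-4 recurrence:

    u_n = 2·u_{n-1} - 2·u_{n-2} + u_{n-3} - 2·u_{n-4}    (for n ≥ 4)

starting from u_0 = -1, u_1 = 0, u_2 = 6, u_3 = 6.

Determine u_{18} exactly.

u_4 = 2·6 + -2·6 + 1·0 + -2·-1 = 2
u_5 = 2·2 + -2·6 + 1·6 + -2·0 = -2
u_6 = 2·-2 + -2·2 + 1·6 + -2·6 = -14
u_7 = 2·-14 + -2·-2 + 1·2 + -2·6 = -34
u_8 = 2·-34 + -2·-14 + 1·-2 + -2·2 = -46
u_9 = 2·-46 + -2·-34 + 1·-14 + -2·-2 = -34
u_10 = 2·-34 + -2·-46 + 1·-34 + -2·-14 = 18
u_11 = 2·18 + -2·-34 + 1·-46 + -2·-34 = 126
u_12 = 2·126 + -2·18 + 1·-34 + -2·-46 = 274
u_13 = 2·274 + -2·126 + 1·18 + -2·-34 = 382
u_14 = 2·382 + -2·274 + 1·126 + -2·18 = 306
u_15 = 2·306 + -2·382 + 1·274 + -2·126 = -130
u_16 = 2·-130 + -2·306 + 1·382 + -2·274 = -1038
u_17 = 2·-1038 + -2·-130 + 1·306 + -2·382 = -2274
u_18 = 2·-2274 + -2·-1038 + 1·-130 + -2·306 = -3214

-3214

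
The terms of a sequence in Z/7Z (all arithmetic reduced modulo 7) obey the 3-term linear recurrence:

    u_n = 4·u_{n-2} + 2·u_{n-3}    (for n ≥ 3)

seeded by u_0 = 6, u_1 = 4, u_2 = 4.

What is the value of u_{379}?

5

u_3 = 0·4 + 4·4 + 2·6 = 0
u_4 = 0·0 + 4·4 + 2·4 = 3
u_5 = 0·3 + 4·0 + 2·4 = 1
u_6 = 0·1 + 4·3 + 2·0 = 5
u_7 = 0·5 + 4·1 + 2·3 = 3
u_8 = 0·3 + 4·5 + 2·1 = 1
Continuing the recurrence:
  u_9 = 1;  u_10 = 3;  u_11 = 6;  u_12 = 0;  u_13 = 2;  u_14 = 5
  u_15 = 1;  u_16 = 3;  u_17 = 0;  u_18 = 0;  u_19 = 6;  u_20 = 0
  u_21 = 3;  u_22 = 5;  u_23 = 5;  u_24 = 5;  u_25 = 2;  u_26 = 2
  u_27 = 4;  u_28 = 5;  u_29 = 6;  u_30 = 0;  u_31 = 6;  u_32 = 5
  u_33 = 3;  u_34 = 4;  u_35 = 1;  u_36 = 1;  u_37 = 5;  u_38 = 6
  u_39 = 1;  u_40 = 6;  u_41 = 2;  u_42 = 5;  u_43 = 6;  u_44 = 3
  u_45 = 6;  u_46 = 3;  u_47 = 2;  u_48 = 3;  u_49 = 0;  u_50 = 2
  u_51 = 6;  u_52 = 1;  u_53 = 0;  u_54 = 2;  u_55 = 2;  u_56 = 1
  u_57 = 5;  u_58 = 1;  u_59 = 1;  u_60 = 0;  u_61 = 6;  u_62 = 2
  u_63 = 3;  u_64 = 6;  u_65 = 2;  u_66 = 2;  u_67 = 6;  u_68 = 5
  u_69 = 0;  u_70 = 4;  u_71 = 3;  u_72 = 2;  u_73 = 6;  u_74 = 0
  u_75 = 0;  u_76 = 5;  u_77 = 0;  u_78 = 6;  u_79 = 3;  u_80 = 3
  u_81 = 3;  u_82 = 4;  u_83 = 4;  u_84 = 1;  u_85 = 3;  u_86 = 5
  u_87 = 0;  u_88 = 5;  u_89 = 3;  u_90 = 6;  u_91 = 1;  u_92 = 2
  u_93 = 2;  u_94 = 3;  u_95 = 5;  u_96 = 2;  u_97 = 5;  u_98 = 4
  u_99 = 3;  u_100 = 5;  u_101 = 6;  u_102 = 5;  u_103 = 6;  u_104 = 4
  u_105 = 6;  u_106 = 0;  u_107 = 4;  u_108 = 5;  u_109 = 2;  u_110 = 0
  u_111 = 4;  u_112 = 4;  u_113 = 2;  u_114 = 3;  u_115 = 2;  u_116 = 2
  u_117 = 0;  u_118 = 5;  u_119 = 4;  u_120 = 6;  u_121 = 5;  u_122 = 4
  u_123 = 4;  u_124 = 5;  u_125 = 3;  u_126 = 0;  u_127 = 1;  u_128 = 6
  u_129 = 4;  u_130 = 5;  u_131 = 0;  u_132 = 0;  u_133 = 3;  u_134 = 0
  u_135 = 5;  u_136 = 6;  u_137 = 6;  u_138 = 6;  u_139 = 1;  u_140 = 1
  u_141 = 2;  u_142 = 6;  u_143 = 3;  u_144 = 0;  u_145 = 3;  u_146 = 6
  u_147 = 5;  u_148 = 2;  u_149 = 4;  u_150 = 4;  u_151 = 6;  u_152 = 3
  u_153 = 4;  u_154 = 3;  u_155 = 1;  u_156 = 6;  u_157 = 3;  u_158 = 5
  u_159 = 3;  u_160 = 5;  u_161 = 1;  u_162 = 5;  u_163 = 0;  u_164 = 1
  u_165 = 3;  u_166 = 4;  u_167 = 0;  u_168 = 1;  u_169 = 1;  u_170 = 4
  u_171 = 6;  u_172 = 4;  u_173 = 4;  u_174 = 0;  u_175 = 3;  u_176 = 1
  u_177 = 5;  u_178 = 3;  u_179 = 1;  u_180 = 1;  u_181 = 3;  u_182 = 6
  u_183 = 0;  u_184 = 2;  u_185 = 5;  u_186 = 1;  u_187 = 3;  u_188 = 0
  u_189 = 0;  u_190 = 6;  u_191 = 0;  u_192 = 3;  u_193 = 5;  u_194 = 5
  u_195 = 5;  u_196 = 2;  u_197 = 2;  u_198 = 4;  u_199 = 5;  u_200 = 6
  u_201 = 0;  u_202 = 6;  u_203 = 5;  u_204 = 3;  u_205 = 4;  u_206 = 1
  u_207 = 1;  u_208 = 5;  u_209 = 6;  u_210 = 1;  u_211 = 6;  u_212 = 2
  u_213 = 5;  u_214 = 6;  u_215 = 3;  u_216 = 6;  u_217 = 3;  u_218 = 2
  u_219 = 3;  u_220 = 0;  u_221 = 2;  u_222 = 6;  u_223 = 1;  u_224 = 0
  u_225 = 2;  u_226 = 2;  u_227 = 1;  u_228 = 5;  u_229 = 1;  u_230 = 1
  u_231 = 0;  u_232 = 6;  u_233 = 2;  u_234 = 3;  u_235 = 6;  u_236 = 2
  u_237 = 2;  u_238 = 6;  u_239 = 5;  u_240 = 0;  u_241 = 4;  u_242 = 3
  u_243 = 2;  u_244 = 6;  u_245 = 0;  u_246 = 0;  u_247 = 5;  u_248 = 0
  u_249 = 6;  u_250 = 3;  u_251 = 3;  u_252 = 3;  u_253 = 4;  u_254 = 4
  u_255 = 1;  u_256 = 3;  u_257 = 5;  u_258 = 0;  u_259 = 5;  u_260 = 3
  u_261 = 6;  u_262 = 1;  u_263 = 2;  u_264 = 2;  u_265 = 3;  u_266 = 5
  u_267 = 2;  u_268 = 5;  u_269 = 4;  u_270 = 3;  u_271 = 5;  u_272 = 6
  u_273 = 5;  u_274 = 6;  u_275 = 4;  u_276 = 6;  u_277 = 0;  u_278 = 4
  u_279 = 5;  u_280 = 2;  u_281 = 0;  u_282 = 4;  u_283 = 4;  u_284 = 2
  u_285 = 3;  u_286 = 2;  u_287 = 2;  u_288 = 0;  u_289 = 5;  u_290 = 4
  u_291 = 6;  u_292 = 5;  u_293 = 4;  u_294 = 4;  u_295 = 5;  u_296 = 3
  u_297 = 0;  u_298 = 1;  u_299 = 6;  u_300 = 4;  u_301 = 5;  u_302 = 0
  u_303 = 0;  u_304 = 3;  u_305 = 0;  u_306 = 5;  u_307 = 6;  u_308 = 6
  u_309 = 6;  u_310 = 1;  u_311 = 1;  u_312 = 2;  u_313 = 6;  u_314 = 3
  u_315 = 0;  u_316 = 3;  u_317 = 6;  u_318 = 5;  u_319 = 2;  u_320 = 4
  u_321 = 4;  u_322 = 6;  u_323 = 3;  u_324 = 4;  u_325 = 3;  u_326 = 1
  u_327 = 6;  u_328 = 3;  u_329 = 5;  u_330 = 3;  u_331 = 5;  u_332 = 1
  u_333 = 5;  u_334 = 0;  u_335 = 1;  u_336 = 3;  u_337 = 4;  u_338 = 0
  u_339 = 1;  u_340 = 1;  u_341 = 4;  u_342 = 6;  u_343 = 4;  u_344 = 4
  u_345 = 0;  u_346 = 3;  u_347 = 1;  u_348 = 5;  u_349 = 3;  u_350 = 1
  u_351 = 1;  u_352 = 3;  u_353 = 6;  u_354 = 0;  u_355 = 2;  u_356 = 5
  u_357 = 1;  u_358 = 3;  u_359 = 0;  u_360 = 0;  u_361 = 6;  u_362 = 0
  u_363 = 3;  u_364 = 5;  u_365 = 5;  u_366 = 5;  u_367 = 2;  u_368 = 2
  u_369 = 4;  u_370 = 5;  u_371 = 6;  u_372 = 0;  u_373 = 6;  u_374 = 5
  u_375 = 3;  u_376 = 4;  u_377 = 1
u_378 = 0·1 + 4·4 + 2·3 = 1
u_379 = 0·1 + 4·1 + 2·4 = 5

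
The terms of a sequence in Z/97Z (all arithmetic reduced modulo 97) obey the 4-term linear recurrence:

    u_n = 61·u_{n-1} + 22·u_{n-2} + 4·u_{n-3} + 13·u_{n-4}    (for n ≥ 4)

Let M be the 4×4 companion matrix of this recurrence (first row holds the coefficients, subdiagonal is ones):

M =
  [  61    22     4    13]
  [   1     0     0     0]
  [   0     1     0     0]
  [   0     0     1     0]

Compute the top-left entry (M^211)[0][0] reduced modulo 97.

(M^211)[0][0] is the top entry after applying M 211 times to the unit state (1, 0, 0, 0). Equivalently it is h_{214} for the auxiliary sequence (h_n) obeying the same recurrence with h_3 = 1 and h_i = 0 for 0 ≤ i < 3:
h_4 = 61·1 + 22·0 + 4·0 + 13·0 = 61
h_5 = 61·61 + 22·1 + 4·0 + 13·0 = 57
h_6 = 61·57 + 22·61 + 4·1 + 13·0 = 70
h_7 = 61·70 + 22·57 + 4·61 + 13·1 = 58
h_8 = 61·58 + 22·70 + 4·57 + 13·61 = 85
h_9 = 61·85 + 22·58 + 4·70 + 13·57 = 13
Continuing the recurrence:
  h_10 = 22;  h_11 = 6;  h_12 = 67;  h_13 = 14;  h_14 = 19;  h_15 = 67
  h_16 = 0;  h_17 = 83;  h_18 = 49;  h_19 = 60;  h_20 = 26;  h_21 = 10
  h_22 = 22;  h_23 = 21;  h_24 = 9;  h_25 = 65;  h_26 = 71;  h_27 = 56
  h_28 = 20;  h_29 = 89;  h_30 = 32;  h_31 = 62;  h_32 = 58;  h_33 = 76
  h_34 = 77;  h_35 = 35;  h_36 = 37;  h_37 = 55;  h_38 = 72;  h_39 = 94
  h_40 = 65;  h_41 = 52;  h_42 = 94;  h_43 = 18;  h_44 = 48;  h_45 = 11
  h_46 = 14;  h_47 = 67;  h_48 = 19;  h_49 = 19;  h_50 = 87;  h_51 = 76
  h_52 = 83;  h_53 = 55;  h_54 = 20;  h_55 = 64;  h_56 = 17;  h_57 = 39
  h_58 = 68;  h_59 = 86;  h_60 = 38;  h_61 = 42;  h_62 = 67;  h_63 = 73
  h_64 = 90;  h_65 = 53;  h_66 = 71;  h_67 = 16;  h_68 = 40;  h_69 = 79
  h_70 = 90;  h_71 = 30;  h_72 = 87;  h_73 = 79;  h_74 = 69;  h_75 = 89
  h_76 = 52;  h_77 = 31;  h_78 = 20;  h_79 = 66;  h_80 = 28;  h_81 = 54
  h_82 = 69;  h_83 = 62;  h_84 = 60;  h_85 = 85;  h_86 = 84;  h_87 = 86
  h_88 = 66;  h_89 = 84;  h_90 = 58;  h_91 = 75;  h_92 = 61;  h_93 = 2
  h_94 = 93;  h_95 = 49;  h_96 = 16;  h_97 = 27;  h_98 = 9;  h_99 = 1
  h_100 = 90;  h_101 = 79;  h_102 = 33;  h_103 = 50;  h_104 = 24;  h_105 = 37
  h_106 = 19;  h_107 = 3;  h_108 = 91;  h_109 = 63;  h_110 = 90;  h_111 = 4
  h_112 = 70;  h_113 = 8;  h_114 = 13;  h_115 = 40;  h_116 = 79;  h_117 = 35
  h_118 = 31;  h_119 = 5;  h_120 = 20;  h_121 = 66;  h_122 = 39;  h_123 = 96
  h_124 = 60;  h_125 = 93;  h_126 = 27;  h_127 = 40;  h_128 = 15;  h_129 = 8
  h_130 = 68;  h_131 = 54;  h_132 = 70;  h_133 = 14;  h_134 = 2;  h_135 = 54
  h_136 = 36;  h_137 = 82;  h_138 = 22;  h_139 = 15;  h_140 = 61;  h_141 = 64
  h_142 = 63;  h_143 = 64;  h_144 = 34;  h_145 = 7;  h_146 = 19;  h_147 = 50
  h_148 = 58;  h_149 = 52;  h_150 = 45;  h_151 = 18;  h_152 = 43;  h_153 = 92
  h_154 = 37;  h_155 = 31;  h_156 = 43;  h_157 = 90;  h_158 = 57;  h_159 = 18
  h_160 = 70;  h_161 = 50;  h_162 = 68;  h_163 = 39;  h_164 = 38;  h_165 = 24
  h_166 = 42;  h_167 = 63;  h_168 = 22;  h_169 = 7;  h_170 = 60;  h_171 = 65
  h_172 = 70;  h_173 = 17;  h_174 = 28;  h_175 = 6;  h_176 = 20;  h_177 = 36
  h_178 = 17;  h_179 = 47;  h_180 = 56;  h_181 = 39;  h_182 = 43;  h_183 = 48
  h_184 = 5;  h_185 = 3;  h_186 = 74;  h_187 = 83;  h_188 = 75;  h_189 = 43
  h_190 = 38;  h_191 = 84;  h_192 = 26;  h_193 = 71;  h_194 = 10;  h_195 = 70
  h_196 = 68;  h_197 = 55;  h_198 = 23;  h_199 = 12;  h_200 = 14;  h_201 = 82
  h_202 = 31;  h_203 = 27;  h_204 = 26;  h_205 = 72;  h_206 = 43;  h_207 = 6
  h_208 = 95;  h_209 = 51;  h_210 = 61;  h_211 = 63;  h_212 = 28
h_213 = 61·28 + 22·63 + 4·61 + 13·51 = 24
h_214 = 61·24 + 22·28 + 4·63 + 13·61 = 21

21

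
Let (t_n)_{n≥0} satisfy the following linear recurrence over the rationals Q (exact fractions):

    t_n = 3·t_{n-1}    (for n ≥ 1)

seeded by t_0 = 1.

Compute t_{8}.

t_1 = 3·1 = 3
t_2 = 3·3 = 9
t_3 = 3·9 = 27
t_4 = 3·27 = 81
t_5 = 3·81 = 243
t_6 = 3·243 = 729
t_7 = 3·729 = 2187
t_8 = 3·2187 = 6561

6561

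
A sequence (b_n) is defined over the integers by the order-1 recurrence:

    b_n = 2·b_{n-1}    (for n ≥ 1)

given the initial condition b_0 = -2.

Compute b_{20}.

-2097152

b_1 = 2·-2 = -4
b_2 = 2·-4 = -8
b_3 = 2·-8 = -16
b_4 = 2·-16 = -32
b_5 = 2·-32 = -64
b_6 = 2·-64 = -128
b_7 = 2·-128 = -256
b_8 = 2·-256 = -512
b_9 = 2·-512 = -1024
b_10 = 2·-1024 = -2048
b_11 = 2·-2048 = -4096
b_12 = 2·-4096 = -8192
b_13 = 2·-8192 = -16384
b_14 = 2·-16384 = -32768
b_15 = 2·-32768 = -65536
b_16 = 2·-65536 = -131072
b_17 = 2·-131072 = -262144
b_18 = 2·-262144 = -524288
b_19 = 2·-524288 = -1048576
b_20 = 2·-1048576 = -2097152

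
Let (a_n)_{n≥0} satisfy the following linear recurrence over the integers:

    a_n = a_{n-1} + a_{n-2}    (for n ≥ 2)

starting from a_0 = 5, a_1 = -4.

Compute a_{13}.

a_2 = 1·-4 + 1·5 = 1
a_3 = 1·1 + 1·-4 = -3
a_4 = 1·-3 + 1·1 = -2
a_5 = 1·-2 + 1·-3 = -5
a_6 = 1·-5 + 1·-2 = -7
a_7 = 1·-7 + 1·-5 = -12
a_8 = 1·-12 + 1·-7 = -19
a_9 = 1·-19 + 1·-12 = -31
a_10 = 1·-31 + 1·-19 = -50
a_11 = 1·-50 + 1·-31 = -81
a_12 = 1·-81 + 1·-50 = -131
a_13 = 1·-131 + 1·-81 = -212

-212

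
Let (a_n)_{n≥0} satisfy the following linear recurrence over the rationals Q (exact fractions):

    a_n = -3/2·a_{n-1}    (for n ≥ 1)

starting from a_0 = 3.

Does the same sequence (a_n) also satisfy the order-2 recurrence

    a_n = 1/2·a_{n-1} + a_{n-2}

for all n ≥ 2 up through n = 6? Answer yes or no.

Terms a_0..a_6: 3, -9/2, 27/4, -81/8, 243/16, -729/32, 2187/64
n=2: candidate gives 3/4, actual a_2 = 27/4 ✗

no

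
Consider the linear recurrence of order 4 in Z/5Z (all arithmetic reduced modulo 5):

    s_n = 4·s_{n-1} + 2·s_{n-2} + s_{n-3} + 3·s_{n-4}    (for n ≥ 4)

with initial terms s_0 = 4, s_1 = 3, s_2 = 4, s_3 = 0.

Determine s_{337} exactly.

s_4 = 4·0 + 2·4 + 1·3 + 3·4 = 3
s_5 = 4·3 + 2·0 + 1·4 + 3·3 = 0
s_6 = 4·0 + 2·3 + 1·0 + 3·4 = 3
s_7 = 4·3 + 2·0 + 1·3 + 3·0 = 0
s_8 = 4·0 + 2·3 + 1·0 + 3·3 = 0
s_9 = 4·0 + 2·0 + 1·3 + 3·0 = 3
Continuing the recurrence:
  s_10 = 1;  s_11 = 0;  s_12 = 0;  s_13 = 0;  s_14 = 3;  s_15 = 2
  s_16 = 4;  s_17 = 3;  s_18 = 1;  s_19 = 0;  s_20 = 2;  s_21 = 3
  s_22 = 4;  s_23 = 4;  s_24 = 3;  s_25 = 3;  s_26 = 4;  s_27 = 2
  s_28 = 3;  s_29 = 4;  s_30 = 1;  s_31 = 1;  s_32 = 4;  s_33 = 1
  s_34 = 1;  s_35 = 3;  s_36 = 2;  s_37 = 3;  s_38 = 2;  s_39 = 0
  s_40 = 3;  s_41 = 3;  s_42 = 4;  s_43 = 0;  s_44 = 0;  s_45 = 3
  s_46 = 4;  s_47 = 2;  s_48 = 4;  s_49 = 3;  s_50 = 4;  s_51 = 2
  s_52 = 1;  s_53 = 1;  s_54 = 0;  s_55 = 4;  s_56 = 0;  s_57 = 1
  s_58 = 3;  s_59 = 1;  s_60 = 1;  s_61 = 2;  s_62 = 0;  s_63 = 3
  s_64 = 2;  s_65 = 0;  s_66 = 2;  s_67 = 4;  s_68 = 1;  s_69 = 4
  s_70 = 3;  s_71 = 3;  s_72 = 0;  s_73 = 1;  s_74 = 1;  s_75 = 0
  s_76 = 3;  s_77 = 1;  s_78 = 3;  s_79 = 2;  s_80 = 4;  s_81 = 1
  s_82 = 3;  s_83 = 4;  s_84 = 0;  s_85 = 4;  s_86 = 4;  s_87 = 1
  s_88 = 1;  s_89 = 2;  s_90 = 3;  s_91 = 0;  s_92 = 1;  s_93 = 3
  s_94 = 3;  s_95 = 4;  s_96 = 3;  s_97 = 2;  s_98 = 2;  s_99 = 2
  s_100 = 3;  s_101 = 4;  s_102 = 0;  s_103 = 2;  s_104 = 1;  s_105 = 0
  s_106 = 4;  s_107 = 3;  s_108 = 3;  s_109 = 2;  s_110 = 4;  s_111 = 2
  s_112 = 2;  s_113 = 2;  s_114 = 1;  s_115 = 1;  s_116 = 4;  s_117 = 0
  s_118 = 2;  s_119 = 0;  s_120 = 1;  s_121 = 1;  s_122 = 2;  s_123 = 1
  s_124 = 2;  s_125 = 0;  s_126 = 1;  s_127 = 4;  s_128 = 4;  s_129 = 0
  s_130 = 0;  s_131 = 1;  s_132 = 1;  s_133 = 1;  s_134 = 2;  s_135 = 4
  s_136 = 4;  s_137 = 4;  s_138 = 4;  s_139 = 0;  s_140 = 4;  s_141 = 2
  s_142 = 3;  s_143 = 0;  s_144 = 0;  s_145 = 4;  s_146 = 0;  s_147 = 3
  s_148 = 1;  s_149 = 2;  s_150 = 3;  s_151 = 1;  s_152 = 0;  s_153 = 1
  s_154 = 4;  s_155 = 1;  s_156 = 3;  s_157 = 1;  s_158 = 3;  s_159 = 0
  s_160 = 1;  s_161 = 0;  s_162 = 1;  s_163 = 0;  s_164 = 0;  s_165 = 1
  s_166 = 2;  s_167 = 0;  s_168 = 0;  s_169 = 0;  s_170 = 1;  s_171 = 4
  s_172 = 3;  s_173 = 1;  s_174 = 2;  s_175 = 0;  s_176 = 4;  s_177 = 1
  s_178 = 3;  s_179 = 3;  s_180 = 1;  s_181 = 1;  s_182 = 3;  s_183 = 4
  s_184 = 1;  s_185 = 3;  s_186 = 2;  s_187 = 2;  s_188 = 3;  s_189 = 2
  s_190 = 2;  s_191 = 1;  s_192 = 4;  s_193 = 1;  s_194 = 4;  s_195 = 0
  s_196 = 1;  s_197 = 1;  s_198 = 3;  s_199 = 0;  s_200 = 0;  s_201 = 1
  s_202 = 3;  s_203 = 4;  s_204 = 3;  s_205 = 1;  s_206 = 3;  s_207 = 4
  s_208 = 2;  s_209 = 2;  s_210 = 0;  s_211 = 3;  s_212 = 0;  s_213 = 2
  s_214 = 1;  s_215 = 2;  s_216 = 2;  s_217 = 4;  s_218 = 0;  s_219 = 1
  s_220 = 4;  s_221 = 0;  s_222 = 4;  s_223 = 3;  s_224 = 2;  s_225 = 3
  s_226 = 1;  s_227 = 1;  s_228 = 0;  s_229 = 2;  s_230 = 2;  s_231 = 0
  s_232 = 1;  s_233 = 2;  s_234 = 1;  s_235 = 4;  s_236 = 3;  s_237 = 2
  s_238 = 1;  s_239 = 3;  s_240 = 0;  s_241 = 3;  s_242 = 3;  s_243 = 2
  s_244 = 2;  s_245 = 4;  s_246 = 1;  s_247 = 0;  s_248 = 2;  s_249 = 1
  s_250 = 1;  s_251 = 3;  s_252 = 1;  s_253 = 4;  s_254 = 4;  s_255 = 4
  s_256 = 1;  s_257 = 3;  s_258 = 0;  s_259 = 4;  s_260 = 2;  s_261 = 0
  s_262 = 3;  s_263 = 1;  s_264 = 1;  s_265 = 4;  s_266 = 3;  s_267 = 4
  s_268 = 4;  s_269 = 4;  s_270 = 2;  s_271 = 2;  s_272 = 3;  s_273 = 0
  s_274 = 4;  s_275 = 0;  s_276 = 2;  s_277 = 2;  s_278 = 4;  s_279 = 2
  s_280 = 4;  s_281 = 0;  s_282 = 2;  s_283 = 3;  s_284 = 3;  s_285 = 0
  s_286 = 0;  s_287 = 2;  s_288 = 2;  s_289 = 2;  s_290 = 4;  s_291 = 3
  s_292 = 3;  s_293 = 3;  s_294 = 3;  s_295 = 0;  s_296 = 3;  s_297 = 4
  s_298 = 1;  s_299 = 0;  s_300 = 0;  s_301 = 3;  s_302 = 0;  s_303 = 1
  s_304 = 2;  s_305 = 4;  s_306 = 1;  s_307 = 2;  s_308 = 0;  s_309 = 2
  s_310 = 3;  s_311 = 2;  s_312 = 1;  s_313 = 2;  s_314 = 1;  s_315 = 0
  s_316 = 2;  s_317 = 0;  s_318 = 2;  s_319 = 0;  s_320 = 0;  s_321 = 2
  s_322 = 4;  s_323 = 0;  s_324 = 0;  s_325 = 0;  s_326 = 2;  s_327 = 3
  s_328 = 1;  s_329 = 2;  s_330 = 4;  s_331 = 0;  s_332 = 3;  s_333 = 2
  s_334 = 1;  s_335 = 1
s_336 = 4·1 + 2·1 + 1·2 + 3·3 = 2
s_337 = 4·2 + 2·1 + 1·1 + 3·2 = 2

2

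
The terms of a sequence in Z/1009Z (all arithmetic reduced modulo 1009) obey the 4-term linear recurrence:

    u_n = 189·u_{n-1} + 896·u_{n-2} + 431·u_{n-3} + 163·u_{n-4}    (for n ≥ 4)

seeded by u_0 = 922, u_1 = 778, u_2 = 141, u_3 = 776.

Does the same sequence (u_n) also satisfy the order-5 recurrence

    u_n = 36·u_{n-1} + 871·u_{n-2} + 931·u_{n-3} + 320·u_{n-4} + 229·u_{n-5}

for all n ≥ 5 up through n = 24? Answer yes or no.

Terms u_0..u_24: 922, 778, 141, 776, 845, 289, 758, 933, 836, 582, 383, 390, 824, 293, 65, 344, 431, 308, 874, 903, 458, 758, 610, 893, 735
n=5: candidate gives 111, actual u_5 = 289 ✗

no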